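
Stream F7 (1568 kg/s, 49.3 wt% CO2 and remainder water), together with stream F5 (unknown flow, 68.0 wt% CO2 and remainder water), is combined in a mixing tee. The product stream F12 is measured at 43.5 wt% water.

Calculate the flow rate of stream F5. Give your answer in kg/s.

Let F5 be the unknown flow. Total out = 1568 + F5.
water balance: 794.98 + 0.320·F5 = 0.435·(1568 + F5)
(0.320 − 0.435)·F5 = 0.435×1568 − 794.98 = -112.9
F5 = -112.9 / -0.115 = 981.7 kg/s

981.7 kg/s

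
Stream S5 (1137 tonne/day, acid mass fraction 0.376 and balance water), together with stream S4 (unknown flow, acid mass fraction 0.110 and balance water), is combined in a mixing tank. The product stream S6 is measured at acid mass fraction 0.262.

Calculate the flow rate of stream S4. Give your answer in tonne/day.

852.7 tonne/day

Let S4 be the unknown flow. Total out = 1137 + S4.
acid balance: 427.51 + 0.110·S4 = 0.262·(1137 + S4)
(0.110 − 0.262)·S4 = 0.262×1137 − 427.51 = -129.62
S4 = -129.62 / -0.152 = 852.75 tonne/day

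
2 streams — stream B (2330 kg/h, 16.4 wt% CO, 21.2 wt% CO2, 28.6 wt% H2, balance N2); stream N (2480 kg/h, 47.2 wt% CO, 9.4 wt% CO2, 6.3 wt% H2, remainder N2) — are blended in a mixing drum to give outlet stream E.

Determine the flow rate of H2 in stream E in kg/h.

H2 out = H2 in = 2330×0.286 + 2480×0.063 = 822.62 kg/h.

822.6 kg/h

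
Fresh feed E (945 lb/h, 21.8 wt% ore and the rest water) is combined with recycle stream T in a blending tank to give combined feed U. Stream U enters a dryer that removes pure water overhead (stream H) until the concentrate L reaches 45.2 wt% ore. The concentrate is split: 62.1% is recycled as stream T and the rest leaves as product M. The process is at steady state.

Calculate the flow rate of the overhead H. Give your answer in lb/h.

489.2 lb/h

Overall ore balance (none leaves overhead): ore in fresh feed = ore in product, i.e. 945×0.218 = (1−0.621)·L·0.452.
L = 206.01/(0.452×0.379) = 1202.6 lb/h.
Recycle T = 0.621×1202.6 = 746.8 lb/h.
Combined feed U = 945 + 746.8 = 1691.8 lb/h.
Overhead H = U − L = 1691.8 − 1202.6 = 489.23 lb/h.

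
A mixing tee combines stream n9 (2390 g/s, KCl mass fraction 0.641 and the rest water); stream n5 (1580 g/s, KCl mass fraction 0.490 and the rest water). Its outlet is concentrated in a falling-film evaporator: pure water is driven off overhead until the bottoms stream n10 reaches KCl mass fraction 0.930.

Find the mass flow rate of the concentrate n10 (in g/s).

2480 g/s

KCl entering = 2390×0.641 + 1580×0.490 = 2306.2 g/s.
All KCl reports to n10, so n10 = 2306.2/0.930 = 2479.8 g/s.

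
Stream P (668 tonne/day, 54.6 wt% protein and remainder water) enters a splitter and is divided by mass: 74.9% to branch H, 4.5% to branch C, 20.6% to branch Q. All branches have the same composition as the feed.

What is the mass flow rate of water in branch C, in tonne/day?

13.65 tonne/day

Branch C total = 0.045×668 = 30.06 tonne/day.
water in C = 0.454×30.06 = 13.647 tonne/day.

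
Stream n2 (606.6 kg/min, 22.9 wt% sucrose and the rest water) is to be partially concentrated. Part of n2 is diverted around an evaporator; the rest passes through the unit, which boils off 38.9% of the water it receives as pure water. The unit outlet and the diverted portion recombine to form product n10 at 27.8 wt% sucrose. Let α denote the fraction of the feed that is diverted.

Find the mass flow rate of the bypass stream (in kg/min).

250.1 kg/min

All 606.6×0.229 = 138.91 kg/min of sucrose reaches n10, so n10 = 138.91/0.278 = 499.68 kg/min and vapour = 106.92 kg/min.
The evaporator receives (1−α)·606.6 of feed at 0.771 water and removes 0.389 of that water:
0.389×0.771×(1−α)×606.6 = 106.92
(1−α) = 106.92/181.93 = 0.5877;  α = 0.4123.
Bypass flow = 0.4123×606.6 = 250.11 kg/min.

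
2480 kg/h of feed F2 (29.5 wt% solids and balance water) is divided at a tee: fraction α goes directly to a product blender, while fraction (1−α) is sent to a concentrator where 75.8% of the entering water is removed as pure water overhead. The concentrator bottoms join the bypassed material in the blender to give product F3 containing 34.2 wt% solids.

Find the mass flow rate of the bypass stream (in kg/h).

1842 kg/h

All 2480×0.295 = 731.6 kg/h of solids reaches F3, so F3 = 731.6/0.342 = 2139.2 kg/h and vapour = 340.82 kg/h.
The evaporator receives (1−α)·2480 of feed at 0.705 water and removes 0.758 of that water:
0.758×0.705×(1−α)×2480 = 340.82
(1−α) = 340.82/1325.3 = 0.2572;  α = 0.7428.
Bypass flow = 0.7428×2480 = 1842.2 kg/h.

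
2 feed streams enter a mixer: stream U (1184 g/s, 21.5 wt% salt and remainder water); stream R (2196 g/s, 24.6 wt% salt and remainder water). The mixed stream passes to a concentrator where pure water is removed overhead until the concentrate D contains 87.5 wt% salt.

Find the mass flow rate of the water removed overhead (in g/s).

2472 g/s

salt entering = 1184×0.215 + 2196×0.246 = 794.78 g/s.
All salt reports to D, so D = 794.78/0.875 = 908.32 g/s.
Total feed = 3380 g/s; overhead = 3380 − 908.32 = 2471.7 g/s.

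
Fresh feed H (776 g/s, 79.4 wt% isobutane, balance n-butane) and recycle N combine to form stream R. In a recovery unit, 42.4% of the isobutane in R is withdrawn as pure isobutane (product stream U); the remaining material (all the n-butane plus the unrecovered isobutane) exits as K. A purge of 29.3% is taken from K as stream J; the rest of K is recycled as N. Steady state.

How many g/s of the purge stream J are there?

335.3 g/s

n-butane enters only via H and leaves only via the purge: 776×0.206 = 0.293×(n-butane in K), and the recovery unit passes all n-butane, so n-butane in R = n-butane in K = 545.58 g/s.
isobutane in R: m_A = 776×0.794 + (1−0.293)·(1−0.424)·m_A, so m_A = 616.14/0.5928 = 1039.4 g/s.
K = (1−0.424)×1039.4 + 545.58 = 1144.3 g/s.
Purge J = 0.293×1144.3 = 335.28 g/s.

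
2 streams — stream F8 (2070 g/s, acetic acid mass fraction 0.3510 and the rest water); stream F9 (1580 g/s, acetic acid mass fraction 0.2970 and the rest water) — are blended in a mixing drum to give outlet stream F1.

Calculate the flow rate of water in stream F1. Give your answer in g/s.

water out = water in = 2070×0.649 + 1580×0.703 = 2454.2 g/s.

2454 g/s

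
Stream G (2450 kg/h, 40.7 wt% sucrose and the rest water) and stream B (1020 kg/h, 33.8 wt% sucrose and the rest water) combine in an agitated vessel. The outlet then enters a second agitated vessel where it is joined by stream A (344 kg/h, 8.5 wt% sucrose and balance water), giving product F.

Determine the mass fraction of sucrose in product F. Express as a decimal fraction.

Overall, product flow = 3814 kg/h.
sucrose in = 2450×0.407 + 1020×0.338 + 344×0.085 = 1371.2 kg/h.
sucrose fraction in F = 0.360.

0.360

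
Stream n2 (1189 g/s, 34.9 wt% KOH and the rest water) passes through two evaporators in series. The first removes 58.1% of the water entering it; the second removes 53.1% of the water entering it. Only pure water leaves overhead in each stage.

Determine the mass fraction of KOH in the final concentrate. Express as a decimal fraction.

water in feed = 1189×0.651 = 774.04 g/s.
After stage 1: water left = (1−0.581)×774.04 = 324.32; stream total = 739.28 g/s.
After stage 2: water left = (1−0.531)×324.32 = 152.11; final concentrate = 567.07 g/s.
KOH fraction = 414.96/567.07 = 0.732.

0.732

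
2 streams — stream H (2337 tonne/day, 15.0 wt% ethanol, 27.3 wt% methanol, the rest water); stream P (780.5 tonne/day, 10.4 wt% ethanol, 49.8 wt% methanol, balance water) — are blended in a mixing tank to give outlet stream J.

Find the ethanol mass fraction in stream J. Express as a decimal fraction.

Total flow out = 2337 + 780.5 = 3117.5 tonne/day.
ethanol in = 2337×0.150 + 780.5×0.104 = 431.72 tonne/day.
ethanol mass fraction in J = 431.72/3117.5 = 0.1385.

0.1385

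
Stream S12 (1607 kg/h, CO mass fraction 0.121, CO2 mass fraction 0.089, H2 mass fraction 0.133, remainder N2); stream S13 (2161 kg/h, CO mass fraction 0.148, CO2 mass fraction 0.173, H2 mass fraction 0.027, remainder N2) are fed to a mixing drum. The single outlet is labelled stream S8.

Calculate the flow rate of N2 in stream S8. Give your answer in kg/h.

N2 out = N2 in = 1607×0.657 + 2161×0.652 = 2464.8 kg/h.

2465 kg/h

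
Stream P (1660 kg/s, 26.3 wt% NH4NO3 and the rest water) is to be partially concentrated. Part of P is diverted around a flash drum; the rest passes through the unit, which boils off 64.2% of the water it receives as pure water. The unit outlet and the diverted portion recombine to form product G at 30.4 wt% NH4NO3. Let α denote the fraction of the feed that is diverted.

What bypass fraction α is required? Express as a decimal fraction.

0.715

All 1660×0.263 = 436.58 kg/s of NH4NO3 reaches G, so G = 436.58/0.304 = 1436.1 kg/s and vapour = 223.88 kg/s.
The evaporator receives (1−α)·1660 of feed at 0.737 water and removes 0.642 of that water:
0.642×0.737×(1−α)×1660 = 223.88
(1−α) = 223.88/785.44 = 0.2850;  α = 0.7150.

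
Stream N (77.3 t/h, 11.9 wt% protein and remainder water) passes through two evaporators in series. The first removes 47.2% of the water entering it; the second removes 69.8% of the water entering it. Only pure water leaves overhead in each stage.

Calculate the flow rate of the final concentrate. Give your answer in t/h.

20.06 t/h

water in feed = 77.3×0.881 = 68.101 t/h.
After stage 1: water left = (1−0.472)×68.101 = 35.957; stream total = 45.156 t/h.
After stage 2: water left = (1−0.698)×35.957 = 10.859; final concentrate = 20.058 t/h.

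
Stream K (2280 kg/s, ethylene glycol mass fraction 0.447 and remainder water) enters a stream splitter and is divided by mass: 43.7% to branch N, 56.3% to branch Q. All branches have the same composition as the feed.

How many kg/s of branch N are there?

996.4 kg/s

Branch N flow = 0.437×2280 = 996.36 kg/s.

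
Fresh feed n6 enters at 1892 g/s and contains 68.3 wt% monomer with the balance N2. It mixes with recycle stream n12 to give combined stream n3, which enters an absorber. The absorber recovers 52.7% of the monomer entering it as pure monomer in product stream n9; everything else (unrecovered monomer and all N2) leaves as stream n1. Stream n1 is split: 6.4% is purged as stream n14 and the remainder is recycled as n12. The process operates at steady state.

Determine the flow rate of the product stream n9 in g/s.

1222 g/s

monomer in n3: m_A = 1892×0.683 + (1−0.064)·(1−0.527)·m_A, so m_A = 1292.2/0.5573 = 2318.9 g/s.
Product n9 = 0.527×2318.9 = 1222 g/s.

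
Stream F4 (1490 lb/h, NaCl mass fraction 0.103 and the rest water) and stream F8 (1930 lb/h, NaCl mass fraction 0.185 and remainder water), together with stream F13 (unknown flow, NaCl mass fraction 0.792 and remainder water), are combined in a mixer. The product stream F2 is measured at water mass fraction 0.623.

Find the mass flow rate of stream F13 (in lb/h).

1877 lb/h

Let F13 be the unknown flow. Total out = 3420 + F13.
water balance: 2909.5 + 0.208·F13 = 0.623·(3420 + F13)
(0.208 − 0.623)·F13 = 0.623×3420 − 2909.5 = -778.82
F13 = -778.82 / -0.415 = 1876.7 lb/h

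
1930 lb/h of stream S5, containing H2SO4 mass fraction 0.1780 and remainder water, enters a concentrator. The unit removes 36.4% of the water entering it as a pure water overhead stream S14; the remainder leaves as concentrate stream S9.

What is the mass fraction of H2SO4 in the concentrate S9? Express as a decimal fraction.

0.2540

H2SO4 is not removed: 1930×0.178 = 343.54 lb/h of H2SO4 enters S9.
water entering = 1930×0.822 = 1586.5 lb/h; overhead removed = 0.364×1586.5 = 577.47 lb/h.
Concentrate = 1930 − 577.47 = 1352.5 lb/h.
Mass fraction = 343.54/1352.5 = 0.2540.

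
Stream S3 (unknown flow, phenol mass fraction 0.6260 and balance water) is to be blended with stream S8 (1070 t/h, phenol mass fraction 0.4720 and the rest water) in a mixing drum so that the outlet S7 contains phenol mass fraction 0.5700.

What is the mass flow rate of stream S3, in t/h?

1872 t/h

Let S3 be the unknown flow. Total out = 1070 + S3.
phenol balance: 505.04 + 0.626·S3 = 0.570·(1070 + S3)
(0.626 − 0.570)·S3 = 0.570×1070 − 505.04 = 104.86
S3 = 104.86 / 0.056 = 1872.5 t/h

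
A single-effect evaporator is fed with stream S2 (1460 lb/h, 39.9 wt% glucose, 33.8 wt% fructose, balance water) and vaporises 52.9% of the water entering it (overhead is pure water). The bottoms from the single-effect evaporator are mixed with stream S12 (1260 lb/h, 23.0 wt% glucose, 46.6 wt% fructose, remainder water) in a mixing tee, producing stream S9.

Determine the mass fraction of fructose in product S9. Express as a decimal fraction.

Vapour removed = 0.529×0.263×1460 = 203.13 lb/h; concentrate = 1256.9 lb/h.
fructose reaching the mixer = 493.48 (from concentrate) + 1260×0.466 = 1080.6 lb/h.
Product flow = 1256.9 + 1260 = 2516.9 lb/h; fructose fraction = 0.429.

0.429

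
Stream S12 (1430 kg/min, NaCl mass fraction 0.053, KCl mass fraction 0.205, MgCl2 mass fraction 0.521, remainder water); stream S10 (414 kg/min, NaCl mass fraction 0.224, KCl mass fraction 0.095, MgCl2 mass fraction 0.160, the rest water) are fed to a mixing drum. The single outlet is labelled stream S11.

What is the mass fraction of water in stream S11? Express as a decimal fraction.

Total flow out = 1430 + 414 = 1844 kg/min.
water in = 1430×0.221 + 414×0.521 = 531.72 kg/min.
water mass fraction in S11 = 531.72/1844 = 0.288.

0.288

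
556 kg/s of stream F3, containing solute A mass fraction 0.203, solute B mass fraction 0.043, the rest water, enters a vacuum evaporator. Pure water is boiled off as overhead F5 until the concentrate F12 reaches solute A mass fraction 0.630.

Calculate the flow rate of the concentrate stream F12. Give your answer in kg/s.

179.2 kg/s

solute A is conserved: 556×0.203 = 112.87 kg/s all reports to the concentrate.
Concentrate = 112.87/(target fraction) = 179.16 kg/s.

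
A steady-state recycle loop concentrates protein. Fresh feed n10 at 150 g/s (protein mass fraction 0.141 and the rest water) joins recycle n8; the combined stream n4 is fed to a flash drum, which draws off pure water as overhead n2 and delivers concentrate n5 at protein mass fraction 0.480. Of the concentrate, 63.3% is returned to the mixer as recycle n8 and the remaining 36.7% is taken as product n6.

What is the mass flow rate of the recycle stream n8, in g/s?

76 g/s

Overall protein balance (none leaves overhead): protein in fresh feed = protein in product, i.e. 150×0.141 = (1−0.633)·n5·0.480.
n5 = 21.15/(0.480×0.367) = 120.06 g/s.
Recycle n8 = 0.633×120.06 = 75.999 g/s.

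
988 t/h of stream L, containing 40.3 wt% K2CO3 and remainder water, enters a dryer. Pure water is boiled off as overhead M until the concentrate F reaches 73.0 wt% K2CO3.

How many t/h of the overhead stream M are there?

K2CO3 is conserved: 988×0.403 = 398.16 t/h all reports to the concentrate.
Concentrate = 398.16/(target fraction) = 545.43 t/h.
Overhead = 988 − 545.43 = 442.57 t/h.

442.6 t/h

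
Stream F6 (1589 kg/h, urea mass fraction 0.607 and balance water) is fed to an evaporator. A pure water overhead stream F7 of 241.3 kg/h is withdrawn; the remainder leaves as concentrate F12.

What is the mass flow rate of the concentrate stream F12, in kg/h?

1348 kg/h

Concentrate = 1589 − 241.3 = 1347.7 kg/h.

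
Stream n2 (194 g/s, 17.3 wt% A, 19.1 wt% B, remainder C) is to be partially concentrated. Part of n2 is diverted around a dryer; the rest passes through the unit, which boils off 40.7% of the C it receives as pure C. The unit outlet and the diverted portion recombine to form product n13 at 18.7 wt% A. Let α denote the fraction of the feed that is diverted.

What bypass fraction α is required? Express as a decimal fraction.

All 194×0.173 = 33.562 g/s of A reaches n13, so n13 = 33.562/0.187 = 179.48 g/s and vapour = 14.524 g/s.
The evaporator receives (1−α)·194 of feed at 0.636 C and removes 0.407 of that C:
0.407×0.636×(1−α)×194 = 14.524
(1−α) = 14.524/50.217 = 0.2892;  α = 0.7108.

0.711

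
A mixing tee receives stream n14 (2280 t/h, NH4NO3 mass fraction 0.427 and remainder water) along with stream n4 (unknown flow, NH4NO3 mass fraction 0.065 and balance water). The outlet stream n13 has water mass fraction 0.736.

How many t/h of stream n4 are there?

Let n4 be the unknown flow. Total out = 2280 + n4.
water balance: 1306.4 + 0.935·n4 = 0.736·(2280 + n4)
(0.935 − 0.736)·n4 = 0.736×2280 − 1306.4 = 371.64
n4 = 371.64 / 0.199 = 1867.5 t/h

1868 t/h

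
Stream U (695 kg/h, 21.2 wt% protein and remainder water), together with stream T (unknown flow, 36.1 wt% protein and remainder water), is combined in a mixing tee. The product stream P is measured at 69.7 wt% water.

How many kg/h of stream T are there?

1090 kg/h

Let T be the unknown flow. Total out = 695 + T.
water balance: 547.66 + 0.639·T = 0.697·(695 + T)
(0.639 − 0.697)·T = 0.697×695 − 547.66 = -63.245
T = -63.245 / -0.058 = 1090.4 kg/h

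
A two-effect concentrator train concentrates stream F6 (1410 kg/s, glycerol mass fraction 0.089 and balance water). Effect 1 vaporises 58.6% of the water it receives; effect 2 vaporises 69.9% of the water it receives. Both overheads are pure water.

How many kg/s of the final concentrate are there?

285.6 kg/s

water in feed = 1410×0.911 = 1284.5 kg/s.
After stage 1: water left = (1−0.586)×1284.5 = 531.79; stream total = 657.28 kg/s.
After stage 2: water left = (1−0.699)×531.79 = 160.07; final concentrate = 285.56 kg/s.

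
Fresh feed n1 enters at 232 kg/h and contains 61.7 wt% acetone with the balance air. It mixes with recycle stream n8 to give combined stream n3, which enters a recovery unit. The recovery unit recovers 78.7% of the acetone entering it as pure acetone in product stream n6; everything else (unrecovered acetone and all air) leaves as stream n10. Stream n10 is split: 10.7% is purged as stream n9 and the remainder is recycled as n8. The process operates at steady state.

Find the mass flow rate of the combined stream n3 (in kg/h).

air enters only via n1 and leaves only via the purge: 232×0.383 = 0.107×(air in n10), and the recovery unit passes all air, so air in n3 = air in n10 = 830.43 kg/h.
acetone in n3: m_A = 232×0.617 + (1−0.107)·(1−0.787)·m_A, so m_A = 143.14/0.8098 = 176.77 kg/h.
n3 = 176.77 + 830.43 = 1007.2 kg/h.

1007 kg/h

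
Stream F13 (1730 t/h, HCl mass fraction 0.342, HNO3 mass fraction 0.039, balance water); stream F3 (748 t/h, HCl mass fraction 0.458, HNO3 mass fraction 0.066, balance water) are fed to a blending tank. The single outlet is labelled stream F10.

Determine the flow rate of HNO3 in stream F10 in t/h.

116.8 t/h

HNO3 out = HNO3 in = 1730×0.039 + 748×0.066 = 116.84 t/h.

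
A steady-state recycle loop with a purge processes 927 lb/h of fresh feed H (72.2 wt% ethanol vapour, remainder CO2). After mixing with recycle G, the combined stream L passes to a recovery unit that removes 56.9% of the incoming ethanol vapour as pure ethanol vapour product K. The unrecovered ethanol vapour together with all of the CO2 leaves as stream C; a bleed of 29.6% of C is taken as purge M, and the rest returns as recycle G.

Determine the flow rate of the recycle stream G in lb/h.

904.5 lb/h

CO2 enters only via H and leaves only via the purge: 927×0.278 = 0.296×(CO2 in C), and the recovery unit passes all CO2, so CO2 in L = CO2 in C = 870.63 lb/h.
ethanol vapour in L: m_A = 927×0.722 + (1−0.296)·(1−0.569)·m_A, so m_A = 669.29/0.6966 = 960.83 lb/h.
C = (1−0.569)×960.83 + 870.63 = 1284.7 lb/h.
Recycle G = (1−0.296)×1284.7 = 904.46 lb/h.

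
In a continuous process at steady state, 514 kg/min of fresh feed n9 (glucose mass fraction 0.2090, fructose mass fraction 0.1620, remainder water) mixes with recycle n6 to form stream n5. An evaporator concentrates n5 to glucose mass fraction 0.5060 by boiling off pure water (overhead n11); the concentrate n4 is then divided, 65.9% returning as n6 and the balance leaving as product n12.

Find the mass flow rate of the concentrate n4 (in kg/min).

Overall glucose balance (none leaves overhead): glucose in fresh feed = glucose in product, i.e. 514×0.209 = (1−0.659)·n4·0.506.
n4 = 107.43/(0.506×0.341) = 622.59 kg/min.

622.6 kg/min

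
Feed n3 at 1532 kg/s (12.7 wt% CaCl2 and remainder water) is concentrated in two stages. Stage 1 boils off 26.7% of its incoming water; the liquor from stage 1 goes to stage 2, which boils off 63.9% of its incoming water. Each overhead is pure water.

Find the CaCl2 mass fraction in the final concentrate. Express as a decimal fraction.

0.3547

water in feed = 1532×0.873 = 1337.4 kg/s.
After stage 1: water left = (1−0.267)×1337.4 = 980.34; stream total = 1174.9 kg/s.
After stage 2: water left = (1−0.639)×980.34 = 353.9; final concentrate = 548.47 kg/s.
CaCl2 fraction = 194.56/548.47 = 0.3547.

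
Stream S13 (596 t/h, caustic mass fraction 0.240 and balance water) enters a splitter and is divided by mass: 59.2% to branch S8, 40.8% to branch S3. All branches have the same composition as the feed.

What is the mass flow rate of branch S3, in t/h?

Branch S3 flow = 0.408×596 = 243.17 t/h.

243.2 t/h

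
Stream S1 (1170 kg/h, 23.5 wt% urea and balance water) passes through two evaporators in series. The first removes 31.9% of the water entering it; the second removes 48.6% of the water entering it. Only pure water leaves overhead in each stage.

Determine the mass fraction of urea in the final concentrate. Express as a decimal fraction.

water in feed = 1170×0.765 = 895.05 kg/h.
After stage 1: water left = (1−0.319)×895.05 = 609.53; stream total = 884.48 kg/h.
After stage 2: water left = (1−0.486)×609.53 = 313.3; final concentrate = 588.25 kg/h.
urea fraction = 274.95/588.25 = 0.467.

0.467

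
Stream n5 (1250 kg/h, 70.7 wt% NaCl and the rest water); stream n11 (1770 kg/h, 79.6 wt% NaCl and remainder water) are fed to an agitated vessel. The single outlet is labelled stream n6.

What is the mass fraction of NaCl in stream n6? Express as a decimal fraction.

Total flow out = 1250 + 1770 = 3020 kg/h.
NaCl in = 1250×0.707 + 1770×0.796 = 2292.7 kg/h.
NaCl mass fraction in n6 = 2292.7/3020 = 0.7592.

0.7592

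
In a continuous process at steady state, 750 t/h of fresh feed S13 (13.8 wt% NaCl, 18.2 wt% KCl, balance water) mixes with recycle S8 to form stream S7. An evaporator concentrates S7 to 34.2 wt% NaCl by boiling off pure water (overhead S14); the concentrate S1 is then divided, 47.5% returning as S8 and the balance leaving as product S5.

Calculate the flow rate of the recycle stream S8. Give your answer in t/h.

Overall NaCl balance (none leaves overhead): NaCl in fresh feed = NaCl in product, i.e. 750×0.138 = (1−0.475)·S1·0.342.
S1 = 103.5/(0.342×0.525) = 576.44 t/h.
Recycle S8 = 0.475×576.44 = 273.81 t/h.

273.8 t/h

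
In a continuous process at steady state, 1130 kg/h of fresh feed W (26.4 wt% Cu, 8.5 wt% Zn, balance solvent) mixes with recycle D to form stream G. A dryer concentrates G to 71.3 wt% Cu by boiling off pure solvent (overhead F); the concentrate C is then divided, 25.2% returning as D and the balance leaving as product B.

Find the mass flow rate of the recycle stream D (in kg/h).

141 kg/h

Overall Cu balance (none leaves overhead): Cu in fresh feed = Cu in product, i.e. 1130×0.264 = (1−0.252)·C·0.713.
C = 298.32/(0.713×0.748) = 559.36 kg/h.
Recycle D = 0.252×559.36 = 140.96 kg/h.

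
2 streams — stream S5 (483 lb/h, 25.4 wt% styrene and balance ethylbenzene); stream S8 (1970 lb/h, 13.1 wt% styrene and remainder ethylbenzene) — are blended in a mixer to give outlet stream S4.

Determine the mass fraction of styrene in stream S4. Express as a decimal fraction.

Total flow out = 483 + 1970 = 2453 lb/h.
styrene in = 483×0.254 + 1970×0.131 = 380.75 lb/h.
styrene mass fraction in S4 = 380.75/2453 = 0.155.

0.155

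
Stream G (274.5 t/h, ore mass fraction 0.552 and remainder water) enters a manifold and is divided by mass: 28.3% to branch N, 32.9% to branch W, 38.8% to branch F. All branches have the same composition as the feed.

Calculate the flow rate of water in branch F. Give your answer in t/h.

Branch F total = 0.388×274.5 = 106.51 t/h.
water in F = 0.448×106.51 = 47.715 t/h.

47.71 t/h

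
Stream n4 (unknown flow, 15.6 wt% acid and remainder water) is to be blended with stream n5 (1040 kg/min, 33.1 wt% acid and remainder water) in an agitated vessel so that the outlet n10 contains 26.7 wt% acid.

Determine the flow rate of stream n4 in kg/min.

Let n4 be the unknown flow. Total out = 1040 + n4.
acid balance: 344.24 + 0.156·n4 = 0.267·(1040 + n4)
(0.156 − 0.267)·n4 = 0.267×1040 − 344.24 = -66.56
n4 = -66.56 / -0.111 = 599.64 kg/min

599.6 kg/min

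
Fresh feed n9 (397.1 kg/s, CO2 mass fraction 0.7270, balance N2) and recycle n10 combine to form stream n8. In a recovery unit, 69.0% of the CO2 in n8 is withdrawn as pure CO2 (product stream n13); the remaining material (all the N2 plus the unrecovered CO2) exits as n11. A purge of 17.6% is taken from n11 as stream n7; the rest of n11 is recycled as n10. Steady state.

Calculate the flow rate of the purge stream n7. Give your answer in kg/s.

129.6 kg/s

N2 enters only via n9 and leaves only via the purge: 397.1×0.273 = 0.176×(N2 in n11), and the recovery unit passes all N2, so N2 in n8 = N2 in n11 = 615.96 kg/s.
CO2 in n8: m_A = 397.1×0.727 + (1−0.176)·(1−0.690)·m_A, so m_A = 288.69/0.7446 = 387.73 kg/s.
n11 = (1−0.690)×387.73 + 615.96 = 736.15 kg/s.
Purge n7 = 0.176×736.15 = 129.56 kg/s.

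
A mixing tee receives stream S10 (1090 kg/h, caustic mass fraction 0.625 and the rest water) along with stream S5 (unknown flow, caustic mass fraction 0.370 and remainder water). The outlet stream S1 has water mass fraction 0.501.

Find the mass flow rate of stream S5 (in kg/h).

Let S5 be the unknown flow. Total out = 1090 + S5.
water balance: 408.75 + 0.630·S5 = 0.501·(1090 + S5)
(0.630 − 0.501)·S5 = 0.501×1090 − 408.75 = 137.34
S5 = 137.34 / 0.129 = 1064.7 kg/h

1065 kg/h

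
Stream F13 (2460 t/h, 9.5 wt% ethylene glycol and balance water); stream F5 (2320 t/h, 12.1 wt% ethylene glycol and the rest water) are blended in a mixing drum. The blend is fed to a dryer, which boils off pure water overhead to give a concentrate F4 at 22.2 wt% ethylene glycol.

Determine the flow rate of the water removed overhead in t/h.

2463 t/h

ethylene glycol entering = 2460×0.095 + 2320×0.121 = 514.42 t/h.
All ethylene glycol reports to F4, so F4 = 514.42/0.222 = 2317.2 t/h.
Total feed = 4780 t/h; overhead = 4780 − 2317.2 = 2462.8 t/h.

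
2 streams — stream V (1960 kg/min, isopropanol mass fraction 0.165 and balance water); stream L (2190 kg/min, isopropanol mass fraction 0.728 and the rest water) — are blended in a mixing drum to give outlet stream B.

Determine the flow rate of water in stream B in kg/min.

2232 kg/min

water out = water in = 1960×0.835 + 2190×0.272 = 2232.3 kg/min.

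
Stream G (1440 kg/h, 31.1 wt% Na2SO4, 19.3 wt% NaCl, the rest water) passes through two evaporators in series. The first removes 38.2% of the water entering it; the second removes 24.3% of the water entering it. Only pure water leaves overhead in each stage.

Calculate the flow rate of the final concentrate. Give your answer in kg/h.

1060 kg/h

water in feed = 1440×0.496 = 714.24 kg/h.
After stage 1: water left = (1−0.382)×714.24 = 441.4; stream total = 1167.2 kg/h.
After stage 2: water left = (1−0.243)×441.4 = 334.14; final concentrate = 1059.9 kg/h.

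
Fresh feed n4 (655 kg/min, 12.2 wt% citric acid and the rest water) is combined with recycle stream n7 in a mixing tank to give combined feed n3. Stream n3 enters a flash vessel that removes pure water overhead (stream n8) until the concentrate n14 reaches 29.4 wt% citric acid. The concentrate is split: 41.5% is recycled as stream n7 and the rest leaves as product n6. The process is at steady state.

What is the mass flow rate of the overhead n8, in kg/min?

Overall citric acid balance (none leaves overhead): citric acid in fresh feed = citric acid in product, i.e. 655×0.122 = (1−0.415)·n14·0.294.
n14 = 79.91/(0.294×0.585) = 464.62 kg/min.
Recycle n7 = 0.415×464.62 = 192.82 kg/min.
Combined feed n3 = 655 + 192.82 = 847.82 kg/min.
Overhead n8 = n3 − n14 = 847.82 − 464.62 = 383.2 kg/min.

383.2 kg/min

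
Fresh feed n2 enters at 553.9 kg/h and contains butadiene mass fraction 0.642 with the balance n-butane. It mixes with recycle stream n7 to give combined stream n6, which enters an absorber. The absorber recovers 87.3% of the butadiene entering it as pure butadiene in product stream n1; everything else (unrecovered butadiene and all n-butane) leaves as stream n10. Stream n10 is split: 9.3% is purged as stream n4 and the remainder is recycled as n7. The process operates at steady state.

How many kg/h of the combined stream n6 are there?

2534 kg/h

n-butane enters only via n2 and leaves only via the purge: 553.9×0.358 = 0.093×(n-butane in n10), and the absorber passes all n-butane, so n-butane in n6 = n-butane in n10 = 2132.2 kg/h.
butadiene in n6: m_A = 553.9×0.642 + (1−0.093)·(1−0.873)·m_A, so m_A = 355.6/0.8848 = 401.9 kg/h.
n6 = 401.9 + 2132.2 = 2534.1 kg/h.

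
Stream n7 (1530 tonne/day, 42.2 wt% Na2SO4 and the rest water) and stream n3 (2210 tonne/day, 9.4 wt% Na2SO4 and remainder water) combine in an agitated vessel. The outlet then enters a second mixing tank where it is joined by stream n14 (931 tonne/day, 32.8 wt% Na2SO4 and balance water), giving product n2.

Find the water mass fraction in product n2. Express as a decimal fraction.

0.7519

Overall, product flow = 4671 tonne/day.
water in = 1530×0.578 + 2210×0.906 + 931×0.672 = 3512.2 tonne/day.
water fraction in n2 = 0.7519.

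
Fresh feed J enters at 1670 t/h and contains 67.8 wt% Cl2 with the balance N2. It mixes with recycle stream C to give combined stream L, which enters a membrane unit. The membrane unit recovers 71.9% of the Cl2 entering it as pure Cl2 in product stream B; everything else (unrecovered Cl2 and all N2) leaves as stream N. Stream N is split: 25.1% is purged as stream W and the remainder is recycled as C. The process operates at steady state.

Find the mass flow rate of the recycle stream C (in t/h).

1906 t/h

N2 enters only via J and leaves only via the purge: 1670×0.322 = 0.251×(N2 in N), and the membrane unit passes all N2, so N2 in L = N2 in N = 2142.4 t/h.
Cl2 in L: m_A = 1670×0.678 + (1−0.251)·(1−0.719)·m_A, so m_A = 1132.3/0.7895 = 1434.1 t/h.
N = (1−0.719)×1434.1 + 2142.4 = 2545.4 t/h.
Recycle C = (1−0.251)×2545.4 = 1906.5 t/h.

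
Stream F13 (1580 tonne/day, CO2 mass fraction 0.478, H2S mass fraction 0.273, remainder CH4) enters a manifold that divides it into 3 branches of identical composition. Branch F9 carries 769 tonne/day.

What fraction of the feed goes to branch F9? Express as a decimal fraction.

Fraction to F9 = 769/1580 = 0.4867.

0.487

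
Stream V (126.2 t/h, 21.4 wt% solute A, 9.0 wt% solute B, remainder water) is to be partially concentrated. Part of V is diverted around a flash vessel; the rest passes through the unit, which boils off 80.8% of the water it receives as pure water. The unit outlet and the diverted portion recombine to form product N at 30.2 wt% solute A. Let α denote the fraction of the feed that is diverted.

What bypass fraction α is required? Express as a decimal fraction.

0.482

All 126.2×0.214 = 27.007 t/h of solute A reaches N, so N = 27.007/0.302 = 89.426 t/h and vapour = 36.774 t/h.
The evaporator receives (1−α)·126.2 of feed at 0.696 water and removes 0.808 of that water:
0.808×0.696×(1−α)×126.2 = 36.774
(1−α) = 36.774/70.971 = 0.5181;  α = 0.4819.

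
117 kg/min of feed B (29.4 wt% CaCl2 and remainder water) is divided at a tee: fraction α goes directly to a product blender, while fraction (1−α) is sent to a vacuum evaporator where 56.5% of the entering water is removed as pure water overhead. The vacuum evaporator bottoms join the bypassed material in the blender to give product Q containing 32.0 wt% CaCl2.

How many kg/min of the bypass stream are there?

All 117×0.294 = 34.398 kg/min of CaCl2 reaches Q, so Q = 34.398/0.320 = 107.49 kg/min and vapour = 9.5063 kg/min.
The evaporator receives (1−α)·117 of feed at 0.706 water and removes 0.565 of that water:
0.565×0.706×(1−α)×117 = 9.5063
(1−α) = 9.5063/46.67 = 0.2037;  α = 0.7963.
Bypass flow = 0.7963×117 = 93.168 kg/min.

93.17 kg/min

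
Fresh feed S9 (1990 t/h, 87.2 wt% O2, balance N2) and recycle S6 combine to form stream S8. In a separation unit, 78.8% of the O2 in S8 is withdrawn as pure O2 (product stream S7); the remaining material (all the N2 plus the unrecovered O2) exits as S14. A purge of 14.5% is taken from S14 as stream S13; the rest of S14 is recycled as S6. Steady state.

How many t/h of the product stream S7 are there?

1670 t/h

O2 in S8: m_A = 1990×0.872 + (1−0.145)·(1−0.788)·m_A, so m_A = 1735.3/0.8187 = 2119.5 t/h.
Product S7 = 0.788×2119.5 = 1670.1 t/h.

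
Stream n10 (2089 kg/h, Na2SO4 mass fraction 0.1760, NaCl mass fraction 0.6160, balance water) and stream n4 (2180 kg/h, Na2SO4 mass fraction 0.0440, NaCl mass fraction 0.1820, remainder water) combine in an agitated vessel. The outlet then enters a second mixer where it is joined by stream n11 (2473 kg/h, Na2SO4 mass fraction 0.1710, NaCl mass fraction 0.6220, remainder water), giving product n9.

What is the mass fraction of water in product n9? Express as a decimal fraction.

Overall, product flow = 6742 kg/h.
water in = 2089×0.208 + 2180×0.774 + 2473×0.207 = 2633.7 kg/h.
water fraction in n9 = 0.3906.

0.3906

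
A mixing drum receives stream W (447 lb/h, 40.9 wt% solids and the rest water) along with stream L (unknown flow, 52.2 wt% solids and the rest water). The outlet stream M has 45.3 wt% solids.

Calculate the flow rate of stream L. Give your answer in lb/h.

285 lb/h

Let L be the unknown flow. Total out = 447 + L.
solids balance: 182.82 + 0.522·L = 0.453·(447 + L)
(0.522 − 0.453)·L = 0.453×447 − 182.82 = 19.668
L = 19.668 / 0.069 = 285.04 lb/h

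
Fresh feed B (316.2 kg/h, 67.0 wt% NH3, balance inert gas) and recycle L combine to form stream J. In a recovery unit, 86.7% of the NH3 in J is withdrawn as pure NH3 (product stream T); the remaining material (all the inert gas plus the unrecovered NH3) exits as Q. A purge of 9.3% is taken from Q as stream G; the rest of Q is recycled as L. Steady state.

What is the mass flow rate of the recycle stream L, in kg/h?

inert gas enters only via B and leaves only via the purge: 316.2×0.330 = 0.093×(inert gas in Q), and the recovery unit passes all inert gas, so inert gas in J = inert gas in Q = 1122 kg/h.
NH3 in J: m_A = 316.2×0.670 + (1−0.093)·(1−0.867)·m_A, so m_A = 211.85/0.8794 = 240.92 kg/h.
Q = (1−0.867)×240.92 + 1122 = 1154 kg/h.
Recycle L = (1−0.093)×1154 = 1046.7 kg/h.

1047 kg/h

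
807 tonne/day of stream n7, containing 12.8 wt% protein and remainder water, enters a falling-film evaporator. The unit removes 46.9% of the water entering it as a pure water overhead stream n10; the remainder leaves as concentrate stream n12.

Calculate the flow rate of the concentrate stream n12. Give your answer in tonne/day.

water entering = 807×0.872 = 703.7 tonne/day; overhead removed = 0.469×703.7 = 330.04 tonne/day.
Concentrate = 807 − 330.04 = 476.96 tonne/day.

477 tonne/day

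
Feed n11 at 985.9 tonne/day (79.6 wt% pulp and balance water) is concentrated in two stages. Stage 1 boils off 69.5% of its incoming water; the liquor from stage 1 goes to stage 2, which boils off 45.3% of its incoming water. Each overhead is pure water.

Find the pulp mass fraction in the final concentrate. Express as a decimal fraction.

0.959

water in feed = 985.9×0.204 = 201.12 tonne/day.
After stage 1: water left = (1−0.695)×201.12 = 61.343; stream total = 846.12 tonne/day.
After stage 2: water left = (1−0.453)×61.343 = 33.554; final concentrate = 818.33 tonne/day.
pulp fraction = 784.78/818.33 = 0.959.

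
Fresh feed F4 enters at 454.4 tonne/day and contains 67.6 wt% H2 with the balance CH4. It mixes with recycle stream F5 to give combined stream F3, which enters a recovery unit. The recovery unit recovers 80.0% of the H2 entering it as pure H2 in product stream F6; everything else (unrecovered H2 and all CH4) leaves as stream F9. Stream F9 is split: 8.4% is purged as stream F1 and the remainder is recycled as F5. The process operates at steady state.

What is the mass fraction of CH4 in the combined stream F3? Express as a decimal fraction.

CH4 enters only via F4 and leaves only via the purge: 454.4×0.324 = 0.084×(CH4 in F9), and the recovery unit passes all CH4, so CH4 in F3 = CH4 in F9 = 1752.7 tonne/day.
H2 in F3: m_A = 454.4×0.676 + (1−0.084)·(1−0.800)·m_A, so m_A = 307.17/0.8168 = 376.07 tonne/day.
F3 = 376.07 + 1752.7 = 2128.8 tonne/day.
CH4 fraction in F3 = 1752.7/2128.8 = 0.823.

0.823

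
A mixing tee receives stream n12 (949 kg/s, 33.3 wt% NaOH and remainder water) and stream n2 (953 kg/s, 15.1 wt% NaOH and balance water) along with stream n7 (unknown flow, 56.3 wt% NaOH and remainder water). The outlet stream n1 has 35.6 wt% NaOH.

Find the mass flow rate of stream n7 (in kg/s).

Let n7 be the unknown flow. Total out = 1902 + n7.
NaOH balance: 459.92 + 0.563·n7 = 0.356·(1902 + n7)
(0.563 − 0.356)·n7 = 0.356×1902 − 459.92 = 217.19
n7 = 217.19 / 0.207 = 1049.2 kg/s

1049 kg/s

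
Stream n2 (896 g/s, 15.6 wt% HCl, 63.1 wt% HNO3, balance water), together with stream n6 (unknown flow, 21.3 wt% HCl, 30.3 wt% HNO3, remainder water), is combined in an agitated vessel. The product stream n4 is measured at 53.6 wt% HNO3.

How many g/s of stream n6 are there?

Let n6 be the unknown flow. Total out = 896 + n6.
HNO3 balance: 565.38 + 0.303·n6 = 0.536·(896 + n6)
(0.303 − 0.536)·n6 = 0.536×896 − 565.38 = -85.12
n6 = -85.12 / -0.233 = 365.32 g/s

365.3 g/s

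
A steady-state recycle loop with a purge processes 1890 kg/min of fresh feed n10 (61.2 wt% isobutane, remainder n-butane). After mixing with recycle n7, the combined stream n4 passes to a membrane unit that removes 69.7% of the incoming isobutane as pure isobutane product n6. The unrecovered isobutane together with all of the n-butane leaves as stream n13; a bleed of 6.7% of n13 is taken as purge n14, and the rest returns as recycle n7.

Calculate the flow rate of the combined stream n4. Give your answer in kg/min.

n-butane enters only via n10 and leaves only via the purge: 1890×0.388 = 0.067×(n-butane in n13), and the membrane unit passes all n-butane, so n-butane in n4 = n-butane in n13 = 10945 kg/min.
isobutane in n4: m_A = 1890×0.612 + (1−0.067)·(1−0.697)·m_A, so m_A = 1156.7/0.7173 = 1612.5 kg/min.
n4 = 1612.5 + 10945 = 12558 kg/min.

12560 kg/min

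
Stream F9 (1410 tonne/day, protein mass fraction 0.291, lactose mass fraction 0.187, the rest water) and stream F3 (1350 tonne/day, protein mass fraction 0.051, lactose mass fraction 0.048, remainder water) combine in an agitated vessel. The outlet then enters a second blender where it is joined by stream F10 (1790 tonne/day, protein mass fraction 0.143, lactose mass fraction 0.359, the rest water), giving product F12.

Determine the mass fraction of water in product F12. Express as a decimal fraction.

0.625

Overall, product flow = 4550 tonne/day.
water in = 1410×0.522 + 1350×0.901 + 1790×0.498 = 2843.8 tonne/day.
water fraction in F12 = 0.625.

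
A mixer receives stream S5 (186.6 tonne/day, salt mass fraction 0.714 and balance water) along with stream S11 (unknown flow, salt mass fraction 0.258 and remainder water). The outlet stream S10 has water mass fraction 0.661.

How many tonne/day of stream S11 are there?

863.9 tonne/day

Let S11 be the unknown flow. Total out = 186.6 + S11.
water balance: 53.368 + 0.742·S11 = 0.661·(186.6 + S11)
(0.742 − 0.661)·S11 = 0.661×186.6 − 53.368 = 69.975
S11 = 69.975 / 0.081 = 863.89 tonne/day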